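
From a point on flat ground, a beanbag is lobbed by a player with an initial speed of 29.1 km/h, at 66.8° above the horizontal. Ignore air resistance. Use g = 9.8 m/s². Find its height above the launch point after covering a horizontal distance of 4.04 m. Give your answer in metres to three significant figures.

1.54 m

Convert: 29.1 km/h = 29.1/3.6 = 8.083 m/s.
Components: vₓ = 8.083 cos 66.8° = 3.184 m/s, v_y0 = 8.083 sin 66.8° = 7.430 m/s.
Time to reach x = 4.04 m: t = x/vₓ = 4.04/3.184 = 1.269 s.
Height: y = v_y0 t − ½ g t² = 7.430 × 1.269 − 4.900 × 1.269² = 9.426 − 7.887 = 1.539 m.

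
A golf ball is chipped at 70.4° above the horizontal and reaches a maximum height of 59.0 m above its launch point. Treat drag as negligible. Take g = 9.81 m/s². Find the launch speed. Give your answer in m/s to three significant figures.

At the peak v_y = 0, so v_y0 = √(2gH) = √(2 × 9.81 × 59.0) = 34.02 m/s.
v_y0 = v₀ sin θ ⇒ v₀ = 34.02 / sin 70.4° = 36.12 m/s.

36.1 m/s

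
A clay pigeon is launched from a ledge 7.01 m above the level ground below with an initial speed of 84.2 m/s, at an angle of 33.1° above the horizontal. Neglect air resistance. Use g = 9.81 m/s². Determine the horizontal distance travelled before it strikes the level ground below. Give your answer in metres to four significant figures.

671.8 m

Components: vₓ = 84.20 cos 33.1° = 70.54 m/s, v_y0 = 84.20 sin 33.1° = 45.98 m/s.
With up positive and y = 0 at the ground: y(t) = 7.01 + (45.98) t − 4.905 t². Setting y = 0 and taking the positive root: t = [45.98 + √(45.98² + 2·9.81·7.01)] / 9.81 = (45.98 + 47.45) / 9.81 = 9.525 s.
Horizontal distance: R = vₓ t = 70.54 × 9.525 = 671.8 m.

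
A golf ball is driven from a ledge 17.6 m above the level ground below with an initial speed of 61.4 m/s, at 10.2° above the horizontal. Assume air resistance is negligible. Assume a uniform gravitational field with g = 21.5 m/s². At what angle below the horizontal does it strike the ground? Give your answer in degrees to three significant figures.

26.1°

Horizontal component vₓ = 61.40 cos 10.2° = 60.43 m/s; vertical v_y0 = 61.40 sin 10.2° = 10.87 m/s.
With up positive and y = 0 at the ground: y(t) = 17.6 + (10.87) t − 10.75 t². Setting y = 0 and taking the positive root: t = [10.87 + √(10.87² + 2·21.5·17.6)] / 21.5 = (10.87 + 29.58) / 21.5 = 1.882 s.
At impact: v_y = v_y0 − g t = −29.58 m/s; vₓ = 60.43 m/s.
Angle below horizontal: arctan(|v_y|/vₓ) = arctan(29.58/60.43) = 26.08°.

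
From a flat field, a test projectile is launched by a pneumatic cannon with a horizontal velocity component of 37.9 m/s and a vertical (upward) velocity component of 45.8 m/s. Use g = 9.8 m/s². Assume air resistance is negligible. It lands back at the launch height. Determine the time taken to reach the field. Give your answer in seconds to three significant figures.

9.35 s

Time of flight on level ground: T = 2 v_y0 / g = 2 × 45.80 / 9.80 = 9.347 s.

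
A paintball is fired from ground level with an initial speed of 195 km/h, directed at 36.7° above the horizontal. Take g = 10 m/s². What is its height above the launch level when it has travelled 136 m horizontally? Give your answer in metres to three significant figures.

52.3 m

Convert: 195 km/h = 195/3.6 = 54.17 m/s.
Components: vₓ = 54.17 cos 36.7° = 43.43 m/s, v_y0 = 54.17 sin 36.7° = 32.37 m/s.
x = vₓ t ⇒ t = 136/43.43 = 3.132 s.
Height: y = v_y0 t − ½ g t² = 32.37 × 3.132 − 5.000 × 3.132² = 101.4 − 49.03 = 52.34 m.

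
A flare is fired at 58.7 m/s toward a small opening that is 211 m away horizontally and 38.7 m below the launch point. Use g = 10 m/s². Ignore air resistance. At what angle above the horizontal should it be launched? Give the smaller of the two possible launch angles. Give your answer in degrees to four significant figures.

7.281°

Trajectory: y = x tanθ − g x² (1 + tan²θ)/(2v₀²). With x = 211, y = −38.7, v₀ = 58.7, g = 10.0:
64.60 tan²θ − 211 tanθ + (25.90) = 0.
tanθ = [211 ± √(211² − 4 × 64.60 × (25.90))] / (2 × 64.60) = (211 ± 194.5) / 129.2, giving tanθ = 0.1278 or 3.138.
θ = 7.281° or 72.33°; the smaller is 7.281°.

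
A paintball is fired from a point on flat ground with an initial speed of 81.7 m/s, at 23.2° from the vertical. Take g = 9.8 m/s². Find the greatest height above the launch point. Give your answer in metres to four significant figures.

Components: vₓ = 81.70 sin 23.2° = 32.19 m/s, v_y0 = 81.70 cos 23.2° = 75.09 m/s.
At the apex v_y = 0, so H = v_y0²/(2g) = 75.09²/19.60 = 287.7 m.

287.7 m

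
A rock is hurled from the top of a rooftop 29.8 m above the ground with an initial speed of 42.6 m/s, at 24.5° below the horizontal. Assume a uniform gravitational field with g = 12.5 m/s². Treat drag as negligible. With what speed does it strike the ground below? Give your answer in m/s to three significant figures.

50.6 m/s

Components: vₓ = 42.60 cos 24.5° = 38.76 m/s, v_y0 = −17.67 m/s (downward).
The projectile lands when y = 29.8 + (−17.67) t − ½·12.5·t² = 0. Positive root: t = (−17.67 + √(17.67² + 2·12.5·29.8)) / 12.5 = (−17.67 + 32.51) / 12.5 = 1.188 s.
Vertical velocity at impact: v_y = v_y0 − g t = −17.67 − 12.5 × 1.188 = −32.51 m/s.
Speed: |v| = √(vₓ² + v_y²) = √(38.76² + 32.51²) = 50.59 m/s.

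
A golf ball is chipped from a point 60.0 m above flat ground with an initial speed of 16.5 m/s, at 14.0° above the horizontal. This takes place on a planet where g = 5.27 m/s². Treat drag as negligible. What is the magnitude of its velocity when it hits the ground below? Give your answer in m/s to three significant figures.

30.1 m/s

Resolve: vₓ = 16.50 cos 14.0° = 16.01 m/s and v_y0 = 16.50 sin 14.0° = 3.992 m/s.
Vertical motion (up positive, ground at y = 0): 2.635 t² − (3.992) t − 60.0 = 0, so t = (3.992 + √(3.992² + 2·5.27·60.0)) / 5.27 = (3.992 + 25.46) / 5.27 = 5.589 s.
Vertical velocity at impact: v_y = v_y0 − g t = 3.992 − 5.27 × 5.589 = −25.46 m/s.
Speed: |v| = √(vₓ² + v_y²) = √(16.01² + 25.46²) = 30.08 m/s.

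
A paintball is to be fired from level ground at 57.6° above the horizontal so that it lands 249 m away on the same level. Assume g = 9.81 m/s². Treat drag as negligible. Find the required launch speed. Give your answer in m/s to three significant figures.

On level ground R = v₀² sin 2θ / g ⇒ v₀ = √(gR / sin 2θ).
v₀ = √(9.81 × 249 / sin 115.2°) = √(2443 / 0.9048) = √2699.6 = 51.96 m/s.

52.0 m/s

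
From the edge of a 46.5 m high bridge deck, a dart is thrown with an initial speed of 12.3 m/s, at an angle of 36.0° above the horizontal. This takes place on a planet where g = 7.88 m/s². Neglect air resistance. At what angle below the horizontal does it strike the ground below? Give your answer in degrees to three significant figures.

Resolve: vₓ = 12.30 cos 36.0° = 9.951 m/s and v_y0 = 12.30 sin 36.0° = 7.230 m/s.
The projectile lands when y = 46.5 + (7.230) t − ½·7.88·t² = 0. Positive root: t = (7.230 + √(7.230² + 2·7.88·46.5)) / 7.88 = (7.230 + 28.02) / 7.88 = 4.473 s.
At impact: v_y = v_y0 − g t = −28.02 m/s; vₓ = 9.951 m/s.
Angle below horizontal: arctan(|v_y|/vₓ) = arctan(28.02/9.951) = 70.45°.

70.4°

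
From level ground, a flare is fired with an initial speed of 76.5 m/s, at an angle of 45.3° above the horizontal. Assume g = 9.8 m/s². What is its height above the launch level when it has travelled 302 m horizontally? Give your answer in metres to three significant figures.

151 m

Components: vₓ = 76.50 cos 45.3° = 53.81 m/s, v_y0 = 76.50 sin 45.3° = 54.38 m/s.
At x = 302 m, t = x/vₓ = 302/53.81 = 5.612 s.
Height: y = v_y0 t − ½ g t² = 54.38 × 5.612 − 4.900 × 5.612² = 305.2 − 154.3 = 150.8 m.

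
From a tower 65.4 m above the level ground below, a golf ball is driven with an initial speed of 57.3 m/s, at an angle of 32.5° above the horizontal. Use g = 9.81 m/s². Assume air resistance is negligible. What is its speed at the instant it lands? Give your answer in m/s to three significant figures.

Horizontal component vₓ = 57.30 cos 32.5° = 48.33 m/s; vertical v_y0 = 57.30 sin 32.5° = 30.79 m/s.
Vertical motion (up positive, ground at y = 0): 4.905 t² − (30.79) t − 65.4 = 0, so t = (30.79 + √(30.79² + 2·9.81·65.4)) / 9.81 = (30.79 + 47.23) / 9.81 = 7.953 s.
Vertical velocity at impact: v_y = v_y0 − g t = 30.79 − 9.81 × 7.953 = −47.23 m/s.
Speed: |v| = √(vₓ² + v_y²) = √(48.33² + 47.23²) = 67.58 m/s.

67.6 m/s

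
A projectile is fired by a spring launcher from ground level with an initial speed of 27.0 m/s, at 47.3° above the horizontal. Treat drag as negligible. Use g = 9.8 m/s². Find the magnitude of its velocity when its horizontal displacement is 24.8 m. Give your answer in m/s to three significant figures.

Resolve: vₓ = 27.00 cos 47.3° = 18.31 m/s and v_y0 = 27.00 sin 47.3° = 19.84 m/s.
x = vₓ t ⇒ t = 24.8/18.31 = 1.354 s.
Vertical velocity there: v_y = v_y0 − g t = 19.84 − 9.80 × 1.354 = 6.569 m/s.
Speed: √(vₓ² + v_y²) = √(18.31² + 6.569²) = 19.45 m/s.

19.5 m/s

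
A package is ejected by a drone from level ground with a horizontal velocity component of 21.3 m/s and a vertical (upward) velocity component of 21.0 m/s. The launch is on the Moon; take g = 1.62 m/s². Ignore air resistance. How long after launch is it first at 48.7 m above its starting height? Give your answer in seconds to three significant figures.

2.57 s

Require v_y0 t − ½ g t² = 48.7, i.e. 0.8100 t² − 21.00 t + 48.7 = 0.
t = [21.00 ± √(21.00² − 2·1.62·48.7)] / 1.62 = (21.00 ± 16.83) / 1.62, so t = 2.575 s or t = 23.35 s.
The first (ascending) time is 2.575 s.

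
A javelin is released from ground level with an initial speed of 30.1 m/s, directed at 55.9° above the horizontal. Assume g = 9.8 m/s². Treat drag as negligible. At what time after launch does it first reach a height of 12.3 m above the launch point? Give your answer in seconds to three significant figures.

Resolve: vₓ = 30.10 cos 55.9° = 16.88 m/s and v_y0 = 30.10 sin 55.9° = 24.92 m/s.
Set y = v_y0 t − ½ g t² = 12.3: 4.900 t² − 24.92 t + 12.3 = 0.
Quadratic formula: t = (24.92 ± √380.16) / 9.80 = (24.92 ± 19.50) / 9.80 → t = 0.5538 s or 4.533 s.
The first (ascending) time is 0.5538 s.

0.554 s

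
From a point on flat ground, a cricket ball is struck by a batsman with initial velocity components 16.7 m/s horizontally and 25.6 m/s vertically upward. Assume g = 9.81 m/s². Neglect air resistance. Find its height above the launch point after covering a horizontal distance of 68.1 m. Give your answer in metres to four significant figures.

x = vₓ t ⇒ t = 68.1/16.70 = 4.078 s.
Height: y = v_y0 t − ½ g t² = 25.60 × 4.078 − 4.905 × 4.078² = 104.4 − 81.56 = 22.83 m.

22.83 m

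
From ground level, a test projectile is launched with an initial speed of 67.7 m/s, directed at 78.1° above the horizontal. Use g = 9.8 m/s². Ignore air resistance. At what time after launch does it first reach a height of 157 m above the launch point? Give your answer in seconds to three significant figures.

3.06 s

Horizontal component vₓ = 67.70 cos 78.1° = 13.96 m/s; vertical v_y0 = 67.70 sin 78.1° = 66.25 m/s.
Height y(t) = 66.25 t − 4.900 t² = 157 gives 4.900 t² − 66.25 t + 157 = 0.
t = [66.25 ± √(66.25² − 2·9.80·157)] / 9.80 = (66.25 ± 36.21) / 9.80, so t = 3.065 s or t = 10.45 s.
The first (ascending) time is 3.065 s.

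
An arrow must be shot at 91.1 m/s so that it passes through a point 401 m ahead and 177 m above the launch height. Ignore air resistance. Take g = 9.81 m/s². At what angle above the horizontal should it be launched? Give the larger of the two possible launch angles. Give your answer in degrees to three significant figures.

Trajectory: y = x tanθ − g x² (1 + tan²θ)/(2v₀²). With x = 401, y = 177, v₀ = 91.1, g = 9.81:
95.04 tan²θ − 401 tanθ + (272.0) = 0.
tanθ = [401 ± √(401² − 4 × 95.04 × (272.0))] / (2 × 95.04) = (401 ± 239.6) / 190.1, giving tanθ = 0.8494 or 3.370.
θ = 40.34° or 73.47°; the larger is 73.47°.

73.5°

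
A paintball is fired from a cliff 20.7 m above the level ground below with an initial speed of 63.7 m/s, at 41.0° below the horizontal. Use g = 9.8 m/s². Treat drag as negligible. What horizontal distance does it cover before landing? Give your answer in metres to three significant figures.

22.6 m

Horizontal component vₓ = 63.70 cos 41.0° = 48.08 m/s; vertical v_y0 = −41.79 m/s (downward).
The projectile lands when y = 20.7 + (−41.79) t − ½·9.80·t² = 0. Positive root: t = (−41.79 + √(41.79² + 2·9.80·20.7)) / 9.80 = (−41.79 + 46.39) / 9.80 = 0.4695 s.
Horizontal distance: R = vₓ t = 48.08 × 0.4695 = 22.57 m.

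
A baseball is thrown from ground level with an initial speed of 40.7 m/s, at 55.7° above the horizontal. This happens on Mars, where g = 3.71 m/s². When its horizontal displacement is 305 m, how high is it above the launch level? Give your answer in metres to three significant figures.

119 m

Horizontal component vₓ = 40.70 cos 55.7° = 22.94 m/s; vertical v_y0 = 40.70 sin 55.7° = 33.62 m/s.
x = vₓ t ⇒ t = 305/22.94 = 13.30 s.
Height: y = v_y0 t − ½ g t² = 33.62 × 13.30 − 1.855 × 13.30² = 447.1 − 328.0 = 119.1 m.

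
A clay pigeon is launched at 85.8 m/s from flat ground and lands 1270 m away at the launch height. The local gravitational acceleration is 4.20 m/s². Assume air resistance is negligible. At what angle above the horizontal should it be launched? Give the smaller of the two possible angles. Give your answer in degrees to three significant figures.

Level-ground range R = v₀² sin(2θ)/g ⇒ sin(2θ) = gR/v₀² = 4.20 × 1270 / 85.8² = 0.7246.
2θ = 46.43° or 180° − 46.43° = 133.6°, so θ = 23.22° or 66.78°.
The smaller angle is 23.22°.

23.2°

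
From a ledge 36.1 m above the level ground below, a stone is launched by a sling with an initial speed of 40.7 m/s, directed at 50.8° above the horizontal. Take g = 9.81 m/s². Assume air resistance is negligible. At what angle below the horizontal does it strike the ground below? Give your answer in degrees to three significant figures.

Components: vₓ = 40.70 cos 50.8° = 25.72 m/s, v_y0 = 40.70 sin 50.8° = 31.54 m/s.
The projectile lands when y = 36.1 + (31.54) t − ½·9.81·t² = 0. Positive root: t = (31.54 + √(31.54² + 2·9.81·36.1)) / 9.81 = (31.54 + 41.27) / 9.81 = 7.422 s.
At impact: v_y = v_y0 − g t = −41.27 m/s; vₓ = 25.72 m/s.
Angle below horizontal: arctan(|v_y|/vₓ) = arctan(41.27/25.72) = 58.06°.

58.1°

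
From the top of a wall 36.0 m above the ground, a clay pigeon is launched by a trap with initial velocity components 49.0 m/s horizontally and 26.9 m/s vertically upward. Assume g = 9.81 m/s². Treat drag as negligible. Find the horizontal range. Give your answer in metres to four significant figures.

The projectile lands when y = 36.0 + (26.90) t − ½·9.81·t² = 0. Positive root: t = (26.90 + √(26.90² + 2·9.81·36.0)) / 9.81 = (26.90 + 37.81) / 9.81 = 6.597 s.
Horizontal distance: R = vₓ t = 49.00 × 6.597 = 323.2 m.

323.2 m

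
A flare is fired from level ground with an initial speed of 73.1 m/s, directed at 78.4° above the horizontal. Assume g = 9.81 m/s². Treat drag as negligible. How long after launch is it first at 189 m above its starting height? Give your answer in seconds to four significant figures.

Horizontal component vₓ = 73.10 cos 78.4° = 14.70 m/s; vertical v_y0 = 73.10 sin 78.4° = 71.61 m/s.
Set y = v_y0 t − ½ g t² = 189: 4.905 t² − 71.61 t + 189 = 0.
Quadratic formula: t = (71.61 ± √1419.4) / 9.81 = (71.61 ± 37.67) / 9.81 → t = 3.459 s or 11.14 s.
The first (ascending) time is 3.459 s.

3.459 s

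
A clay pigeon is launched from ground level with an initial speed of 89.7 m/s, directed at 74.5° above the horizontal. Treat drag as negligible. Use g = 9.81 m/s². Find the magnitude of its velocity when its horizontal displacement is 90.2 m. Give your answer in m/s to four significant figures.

55.02 m/s

vₓ = 89.70 cos 74.5° = 23.97 m/s; v_y0 = 89.70 sin 74.5° = 86.44 m/s.
At x = 90.2 m, t = x/vₓ = 90.2/23.97 = 3.763 s.
Vertical velocity there: v_y = v_y0 − g t = 86.44 − 9.81 × 3.763 = 49.52 m/s.
Speed: √(vₓ² + v_y²) = √(23.97² + 49.52²) = 55.02 m/s.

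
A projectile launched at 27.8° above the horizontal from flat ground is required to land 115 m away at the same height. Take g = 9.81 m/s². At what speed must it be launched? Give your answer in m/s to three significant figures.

On level ground R = v₀² sin 2θ / g ⇒ v₀ = √(gR / sin 2θ).
v₀ = √(9.81 × 115 / sin 55.60°) = √(1128 / 0.8251) = √1367.3 = 36.98 m/s.

37.0 m/s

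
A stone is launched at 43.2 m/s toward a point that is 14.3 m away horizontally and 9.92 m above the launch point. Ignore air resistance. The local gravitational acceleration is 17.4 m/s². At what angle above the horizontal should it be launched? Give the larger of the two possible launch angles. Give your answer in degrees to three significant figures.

Trajectory: y = x tanθ − g x² (1 + tan²θ)/(2v₀²). With x = 14.3, y = 9.92, v₀ = 43.2, g = 17.4:
0.9533 tan²θ − 14.3 tanθ + (10.87) = 0.
tanθ = [14.3 ± √(14.3² − 4 × 0.9533 × (10.87))] / (2 × 0.9533) = (14.3 ± 12.77) / 1.907, giving tanθ = 0.8034 or 14.20.
θ = 38.78° or 85.97°; the larger is 85.97°.

86.0°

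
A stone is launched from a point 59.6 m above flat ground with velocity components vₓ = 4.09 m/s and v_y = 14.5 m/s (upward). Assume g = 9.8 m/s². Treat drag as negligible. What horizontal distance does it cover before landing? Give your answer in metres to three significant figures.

21.5 m

The projectile lands when y = 59.6 + (14.50) t − ½·9.80·t² = 0. Positive root: t = (14.50 + √(14.50² + 2·9.80·59.6)) / 9.80 = (14.50 + 37.13) / 9.80 = 5.268 s.
Horizontal distance: R = vₓ t = 4.090 × 5.268 = 21.55 m.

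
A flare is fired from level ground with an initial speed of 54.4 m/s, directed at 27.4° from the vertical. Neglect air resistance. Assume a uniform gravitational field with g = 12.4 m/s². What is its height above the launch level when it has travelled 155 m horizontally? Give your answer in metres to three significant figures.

Components: vₓ = 54.40 sin 27.4° = 25.03 m/s, v_y0 = 54.40 cos 27.4° = 48.30 m/s.
At x = 155 m, t = x/vₓ = 155/25.03 = 6.191 s.
Height: y = v_y0 t − ½ g t² = 48.30 × 6.191 − 6.200 × 6.191² = 299.0 − 237.7 = 61.36 m.

61.4 m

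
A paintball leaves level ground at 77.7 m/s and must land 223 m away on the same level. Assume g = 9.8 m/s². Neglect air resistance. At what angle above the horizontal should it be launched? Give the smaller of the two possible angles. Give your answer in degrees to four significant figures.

10.61°

Level-ground range R = v₀² sin(2θ)/g ⇒ sin(2θ) = gR/v₀² = 9.80 × 223 / 77.7² = 0.3620.
2θ = 21.22° or 180° − 21.22° = 158.8°, so θ = 10.61° or 79.39°.
The smaller angle is 10.61°.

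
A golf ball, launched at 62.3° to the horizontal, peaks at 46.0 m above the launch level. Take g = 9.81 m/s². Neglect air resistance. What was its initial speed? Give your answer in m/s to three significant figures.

At the peak v_y = 0, so v_y0 = √(2gH) = √(2 × 9.81 × 46.0) = 30.04 m/s.
v_y0 = v₀ sin θ ⇒ v₀ = 30.04 / sin 62.3° = 33.93 m/s.

33.9 m/s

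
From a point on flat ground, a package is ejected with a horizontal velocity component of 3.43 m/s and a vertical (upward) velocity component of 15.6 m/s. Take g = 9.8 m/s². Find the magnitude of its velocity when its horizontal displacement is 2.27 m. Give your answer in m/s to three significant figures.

9.74 m/s

x = vₓ t ⇒ t = 2.27/3.430 = 0.6618 s.
Vertical velocity there: v_y = v_y0 − g t = 15.60 − 9.80 × 0.6618 = 9.114 m/s.
Speed: √(vₓ² + v_y²) = √(3.430² + 9.114²) = 9.738 m/s.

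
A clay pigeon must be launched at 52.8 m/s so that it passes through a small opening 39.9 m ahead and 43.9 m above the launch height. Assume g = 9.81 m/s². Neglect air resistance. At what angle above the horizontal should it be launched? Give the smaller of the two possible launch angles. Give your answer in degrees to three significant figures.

52.1°

Trajectory: y = x tanθ − g x² (1 + tan²θ)/(2v₀²). With x = 39.9, y = 43.9, v₀ = 52.8, g = 9.81:
2.801 tan²θ − 39.9 tanθ + (46.70) = 0.
tanθ = [39.9 ± √(39.9² − 4 × 2.801 × (46.70))] / (2 × 2.801) = (39.9 ± 32.69) / 5.602, giving tanθ = 1.287 or 12.96.
θ = 52.15° or 85.59°; the smaller is 52.15°.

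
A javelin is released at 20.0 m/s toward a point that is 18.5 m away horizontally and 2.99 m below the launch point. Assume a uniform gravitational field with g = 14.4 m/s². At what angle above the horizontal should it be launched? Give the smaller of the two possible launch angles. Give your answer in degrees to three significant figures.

Trajectory: y = x tanθ − g x² (1 + tan²θ)/(2v₀²). With x = 18.5, y = −2.99, v₀ = 20.0, g = 14.4:
6.161 tan²θ − 18.5 tanθ + (3.171) = 0.
tanθ = [18.5 ± √(18.5² − 4 × 6.161 × (3.171))] / (2 × 6.161) = (18.5 ± 16.25) / 12.32, giving tanθ = 0.1825 or 2.821.
θ = 10.34° or 70.48°; the smaller is 10.34°.

10.3°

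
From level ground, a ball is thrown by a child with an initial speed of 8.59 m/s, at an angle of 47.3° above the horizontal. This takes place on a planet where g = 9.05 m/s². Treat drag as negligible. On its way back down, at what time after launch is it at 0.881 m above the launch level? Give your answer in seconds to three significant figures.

vₓ = 8.590 cos 47.3° = 5.825 m/s; v_y0 = 8.590 sin 47.3° = 6.313 m/s.
Require v_y0 t − ½ g t² = 0.881, i.e. 4.525 t² − 6.313 t + 0.881 = 0.
t = [6.313 ± √(6.313² − 2·9.05·0.881)] / 9.05 = (6.313 ± 4.889) / 9.05, so t = 0.1573 s or t = 1.238 s.
The descending-branch root is 1.238 s.

1.24 s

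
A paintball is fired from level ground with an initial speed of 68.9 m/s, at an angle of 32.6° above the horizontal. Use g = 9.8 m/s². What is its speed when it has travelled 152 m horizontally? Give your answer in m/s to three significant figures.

vₓ = 68.90 cos 32.6° = 58.04 m/s; v_y0 = 68.90 sin 32.6° = 37.12 m/s.
x = vₓ t ⇒ t = 152/58.04 = 2.619 s.
Vertical velocity there: v_y = v_y0 − g t = 37.12 − 9.80 × 2.619 = 11.46 m/s.
Speed: √(vₓ² + v_y²) = √(58.04² + 11.46²) = 59.17 m/s.

59.2 m/s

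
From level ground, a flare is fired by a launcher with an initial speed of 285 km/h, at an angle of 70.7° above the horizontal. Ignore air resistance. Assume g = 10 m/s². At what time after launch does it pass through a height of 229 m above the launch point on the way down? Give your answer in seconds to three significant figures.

Convert: 285 km/h = 285/3.6 = 79.17 m/s.
Resolve: vₓ = 79.17 cos 70.7° = 26.17 m/s and v_y0 = 79.17 sin 70.7° = 74.72 m/s.
Set y = v_y0 t − ½ g t² = 229: 5.000 t² − 74.72 t + 229 = 0.
Quadratic formula: t = (74.72 ± √1002.7) / 10.0 = (74.72 ± 31.67) / 10.0 → t = 4.305 s or 10.64 s.
The descending-branch root is 10.64 s.

10.6 s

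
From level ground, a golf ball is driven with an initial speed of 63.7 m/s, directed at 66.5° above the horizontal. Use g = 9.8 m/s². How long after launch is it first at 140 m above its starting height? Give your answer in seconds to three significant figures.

Resolve: vₓ = 63.70 cos 66.5° = 25.40 m/s and v_y0 = 63.70 sin 66.5° = 58.42 m/s.
Require v_y0 t − ½ g t² = 140, i.e. 4.900 t² − 58.42 t + 140 = 0.
t = [58.42 ± √(58.42² − 2·9.80·140)] / 9.80 = (58.42 ± 25.86) / 9.80, so t = 3.323 s or t = 8.599 s.
The first (ascending) time is 3.323 s.

3.32 s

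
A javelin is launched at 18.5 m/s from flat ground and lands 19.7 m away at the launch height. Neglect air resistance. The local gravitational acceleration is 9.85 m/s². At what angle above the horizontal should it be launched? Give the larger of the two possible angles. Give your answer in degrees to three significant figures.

72.7°

From R = (v₀²/g) sin 2θ: sin 2θ = 9.85 × 19.7 / 342.25 = 0.5670.
2θ = 34.54° or 180° − 34.54° = 145.5°, so θ = 17.27° or 72.73°.
The larger angle is 72.73°.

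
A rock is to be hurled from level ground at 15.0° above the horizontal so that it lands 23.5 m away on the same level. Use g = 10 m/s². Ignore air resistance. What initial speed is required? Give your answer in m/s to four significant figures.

21.68 m/s

From R = (v₀² / g) sin 2θ: v₀ = √(gR / sin 2θ).
v₀ = √(10.0 × 23.5 / sin 30.00°) = √(235.0 / 0.5000) = √470.00 = 21.68 m/s.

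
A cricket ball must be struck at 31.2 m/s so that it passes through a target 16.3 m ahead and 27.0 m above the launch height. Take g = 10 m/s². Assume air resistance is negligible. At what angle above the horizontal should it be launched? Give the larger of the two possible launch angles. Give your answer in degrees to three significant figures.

84.2°

Trajectory: y = x tanθ − g x² (1 + tan²θ)/(2v₀²). With x = 16.3, y = 27.0, v₀ = 31.2, g = 10.0:
1.365 tan²θ − 16.3 tanθ + (28.36) = 0.
tanθ = [16.3 ± √(16.3² − 4 × 1.365 × (28.36))] / (2 × 1.365) = (16.3 ± 10.53) / 2.729, giving tanθ = 2.115 or 9.830.
θ = 64.69° or 84.19°; the larger is 84.19°.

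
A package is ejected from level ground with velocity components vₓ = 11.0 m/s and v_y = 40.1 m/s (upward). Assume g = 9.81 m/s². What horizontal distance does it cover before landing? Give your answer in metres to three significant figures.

89.9 m

Time aloft: T = 2 v_y0 / g = 2 × 40.10 / 9.81 = 8.175 s.
Horizontal distance R = vₓ T = 11.00 × 8.175 = 89.93 m.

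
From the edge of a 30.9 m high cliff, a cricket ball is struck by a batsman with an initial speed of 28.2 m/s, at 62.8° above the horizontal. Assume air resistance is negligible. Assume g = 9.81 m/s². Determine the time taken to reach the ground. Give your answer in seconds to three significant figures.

vₓ = 28.20 cos 62.8° = 12.89 m/s; v_y0 = 28.20 sin 62.8° = 25.08 m/s.
With up positive and y = 0 at the ground: y(t) = 30.9 + (25.08) t − 4.905 t². Setting y = 0 and taking the positive root: t = [25.08 + √(25.08² + 2·9.81·30.9)] / 9.81 = (25.08 + 35.15) / 9.81 = 6.140 s.

6.14 s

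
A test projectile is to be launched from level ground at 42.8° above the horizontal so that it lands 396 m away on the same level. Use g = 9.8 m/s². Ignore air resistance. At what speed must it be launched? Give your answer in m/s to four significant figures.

On level ground R = v₀² sin 2θ / g ⇒ v₀ = √(gR / sin 2θ).
v₀ = √(9.80 × 396 / sin 85.60°) = √(3881 / 0.9971) = √3892.3 = 62.39 m/s.

62.39 m/s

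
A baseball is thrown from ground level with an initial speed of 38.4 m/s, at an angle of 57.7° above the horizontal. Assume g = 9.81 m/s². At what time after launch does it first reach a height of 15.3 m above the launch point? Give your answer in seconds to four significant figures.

Horizontal component vₓ = 38.40 cos 57.7° = 20.52 m/s; vertical v_y0 = 38.40 sin 57.7° = 32.46 m/s.
Set y = v_y0 t − ½ g t² = 15.3: 4.905 t² − 32.46 t + 15.3 = 0.
Quadratic formula: t = (32.46 ± √753.34) / 9.81 = (32.46 ± 27.45) / 9.81 → t = 0.5108 s or 6.107 s.
The first (ascending) time is 0.5108 s.

0.5108 s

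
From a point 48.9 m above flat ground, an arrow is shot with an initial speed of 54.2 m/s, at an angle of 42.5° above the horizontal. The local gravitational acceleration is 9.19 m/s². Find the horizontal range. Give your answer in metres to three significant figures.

365 m

Horizontal component vₓ = 54.20 cos 42.5° = 39.96 m/s; vertical v_y0 = 54.20 sin 42.5° = 36.62 m/s.
With up positive and y = 0 at the ground: y(t) = 48.9 + (36.62) t − 4.595 t². Setting y = 0 and taking the positive root: t = [36.62 + √(36.62² + 2·9.19·48.9)] / 9.19 = (36.62 + 47.32) / 9.19 = 9.134 s.
Horizontal distance: R = vₓ t = 39.96 × 9.134 = 365.0 m.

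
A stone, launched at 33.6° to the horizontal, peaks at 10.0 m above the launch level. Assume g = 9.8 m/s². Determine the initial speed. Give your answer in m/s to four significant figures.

At the peak v_y = 0, so v_y0 = √(2gH) = √(2 × 9.80 × 10.0) = 14.00 m/s.
v_y0 = v₀ sin θ ⇒ v₀ = 14.00 / sin 33.6° = 25.30 m/s.

25.30 m/s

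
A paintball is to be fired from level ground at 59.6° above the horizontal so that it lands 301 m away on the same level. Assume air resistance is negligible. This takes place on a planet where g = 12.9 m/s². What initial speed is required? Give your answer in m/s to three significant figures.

On level ground R = v₀² sin 2θ / g ⇒ v₀ = √(gR / sin 2θ).
v₀ = √(12.9 × 301 / sin 119.2°) = √(3883 / 0.8729) = √4448.2 = 66.69 m/s.

66.7 m/s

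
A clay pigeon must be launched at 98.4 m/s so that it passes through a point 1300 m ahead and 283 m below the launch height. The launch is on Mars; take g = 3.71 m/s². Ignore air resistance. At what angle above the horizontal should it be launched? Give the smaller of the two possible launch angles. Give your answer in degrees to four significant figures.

Trajectory: y = x tanθ − g x² (1 + tan²θ)/(2v₀²). With x = 1300, y = −283, v₀ = 98.4, g = 3.71:
323.8 tan²θ − 1300 tanθ + (40.77) = 0.
tanθ = [1300 ± √(1300² − 4 × 323.8 × (40.77))] / (2 × 323.8) = (1300 ± 1280) / 647.5, giving tanθ = 0.03161 or 3.984.
θ = 1.811° or 75.91°; the smaller is 1.811°.

1.811°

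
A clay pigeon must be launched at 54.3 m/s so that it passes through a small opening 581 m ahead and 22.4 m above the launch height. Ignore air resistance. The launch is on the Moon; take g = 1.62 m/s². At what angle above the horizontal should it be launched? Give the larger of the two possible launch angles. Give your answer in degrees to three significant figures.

Trajectory: y = x tanθ − g x² (1 + tan²θ)/(2v₀²). With x = 581, y = 22.4, v₀ = 54.3, g = 1.62:
92.73 tan²θ − 581 tanθ + (115.1) = 0.
tanθ = [581 ± √(581² − 4 × 92.73 × (115.1))] / (2 × 92.73) = (581 ± 543.0) / 185.5, giving tanθ = 0.2049 or 6.060.
θ = 11.58° or 80.63°; the larger is 80.63°.

80.6°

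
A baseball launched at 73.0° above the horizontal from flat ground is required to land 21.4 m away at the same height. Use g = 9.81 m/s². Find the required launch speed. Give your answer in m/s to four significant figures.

Level-ground range: R = v₀² sin(2θ)/g, so v₀ = √(gR / sin 2θ).
v₀ = √(9.81 × 21.4 / sin 146.0°) = √(209.9 / 0.5592) = √375.42 = 19.38 m/s.

19.38 m/s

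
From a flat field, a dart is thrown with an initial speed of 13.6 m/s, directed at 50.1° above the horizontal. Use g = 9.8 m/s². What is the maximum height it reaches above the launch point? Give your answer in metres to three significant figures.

Resolve: vₓ = 13.60 cos 50.1° = 8.724 m/s and v_y0 = 13.60 sin 50.1° = 10.43 m/s.
At the apex v_y = 0, so H = v_y0²/(2g) = 10.43²/19.60 = 5.554 m.

5.55 m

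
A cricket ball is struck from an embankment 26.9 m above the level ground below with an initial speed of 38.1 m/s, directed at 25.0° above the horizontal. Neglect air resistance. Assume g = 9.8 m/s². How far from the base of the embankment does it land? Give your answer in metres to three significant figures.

156 m

vₓ = 38.10 cos 25.0° = 34.53 m/s; v_y0 = 38.10 sin 25.0° = 16.10 m/s.
Vertical motion (up positive, ground at y = 0): 4.900 t² − (16.10) t − 26.9 = 0, so t = (16.10 + √(16.10² + 2·9.80·26.9)) / 9.80 = (16.10 + 28.04) / 9.80 = 4.505 s.
Horizontal distance: R = vₓ t = 34.53 × 4.505 = 155.6 m.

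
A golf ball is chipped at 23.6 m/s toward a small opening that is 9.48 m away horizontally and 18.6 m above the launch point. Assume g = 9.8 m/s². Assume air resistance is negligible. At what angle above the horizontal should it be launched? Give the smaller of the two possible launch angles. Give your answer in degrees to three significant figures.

Trajectory: y = x tanθ − g x² (1 + tan²θ)/(2v₀²). With x = 9.48, y = 18.6, v₀ = 23.6, g = 9.80:
0.7907 tan²θ − 9.48 tanθ + (19.39) = 0.
tanθ = [9.48 ± √(9.48² − 4 × 0.7907 × (19.39))] / (2 × 0.7907) = (9.48 ± 5.343) / 1.581, giving tanθ = 2.616 or 9.374.
θ = 69.08° or 83.91°; the smaller is 69.08°.

69.1°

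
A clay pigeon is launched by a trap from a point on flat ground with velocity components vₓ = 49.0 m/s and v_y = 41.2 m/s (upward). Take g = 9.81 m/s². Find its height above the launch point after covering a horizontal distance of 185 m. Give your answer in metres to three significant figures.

At x = 185 m, t = x/vₓ = 185/49.00 = 3.776 s.
Height: y = v_y0 t − ½ g t² = 41.20 × 3.776 − 4.905 × 3.776² = 155.6 − 69.92 = 85.63 m.

85.6 m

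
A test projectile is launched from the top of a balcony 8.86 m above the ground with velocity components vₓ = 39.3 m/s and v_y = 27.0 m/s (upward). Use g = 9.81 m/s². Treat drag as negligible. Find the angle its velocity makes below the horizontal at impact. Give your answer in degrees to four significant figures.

37.40°

Vertical motion (up positive, ground at y = 0): 4.905 t² − (27.00) t − 8.86 = 0, so t = (27.00 + √(27.00² + 2·9.81·8.86)) / 9.81 = (27.00 + 30.05) / 9.81 = 5.815 s.
At impact: v_y = v_y0 − g t = −30.05 m/s; vₓ = 39.30 m/s.
Angle below horizontal: arctan(|v_y|/vₓ) = arctan(30.05/39.30) = 37.40°.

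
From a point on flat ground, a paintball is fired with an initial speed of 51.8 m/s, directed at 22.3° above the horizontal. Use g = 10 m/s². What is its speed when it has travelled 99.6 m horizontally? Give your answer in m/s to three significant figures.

47.9 m/s

Components: vₓ = 51.80 cos 22.3° = 47.93 m/s, v_y0 = 51.80 sin 22.3° = 19.66 m/s.
x = vₓ t ⇒ t = 99.6/47.93 = 2.078 s.
Vertical velocity there: v_y = v_y0 − g t = 19.66 − 10.0 × 2.078 = −1.126 m/s.
Speed: √(vₓ² + v_y²) = √(47.93² + 1.126²) = 47.94 m/s.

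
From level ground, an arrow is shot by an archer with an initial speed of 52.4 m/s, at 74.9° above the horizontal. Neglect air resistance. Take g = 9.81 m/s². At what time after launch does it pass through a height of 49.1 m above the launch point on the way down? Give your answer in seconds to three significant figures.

9.23 s

vₓ = 52.40 cos 74.9° = 13.65 m/s; v_y0 = 52.40 sin 74.9° = 50.59 m/s.
Require v_y0 t − ½ g t² = 49.1, i.e. 4.905 t² − 50.59 t + 49.1 = 0.
Quadratic formula: t = (50.59 ± √1596.1) / 9.81 = (50.59 ± 39.95) / 9.81 → t = 1.085 s or 9.230 s.
The descending-branch root is 9.230 s.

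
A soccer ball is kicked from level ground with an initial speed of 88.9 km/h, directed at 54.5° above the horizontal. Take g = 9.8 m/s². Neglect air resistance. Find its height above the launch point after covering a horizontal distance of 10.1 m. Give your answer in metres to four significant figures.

Convert: 88.9 km/h = 88.9/3.6 = 24.69 m/s.
Components: vₓ = 24.69 cos 54.5° = 14.34 m/s, v_y0 = 24.69 sin 54.5° = 20.10 m/s.
x = vₓ t ⇒ t = 10.1/14.34 = 0.7043 s.
Height: y = v_y0 t − ½ g t² = 20.10 × 0.7043 − 4.900 × 0.7043² = 14.16 − 2.431 = 11.73 m.

11.73 m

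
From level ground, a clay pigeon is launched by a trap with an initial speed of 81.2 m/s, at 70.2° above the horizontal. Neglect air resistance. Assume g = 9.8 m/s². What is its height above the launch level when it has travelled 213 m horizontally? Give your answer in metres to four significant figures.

vₓ = 81.20 cos 70.2° = 27.51 m/s; v_y0 = 81.20 sin 70.2° = 76.40 m/s.
Time to reach x = 213 m: t = x/vₓ = 213/27.51 = 7.744 s.
Height: y = v_y0 t − ½ g t² = 76.40 × 7.744 − 4.900 × 7.744² = 591.6 − 293.8 = 297.8 m.

297.8 m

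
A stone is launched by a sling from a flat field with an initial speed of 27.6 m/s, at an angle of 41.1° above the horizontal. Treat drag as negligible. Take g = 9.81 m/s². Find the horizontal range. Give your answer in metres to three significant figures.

76.9 m

Horizontal component vₓ = 27.60 cos 41.1° = 20.80 m/s; vertical v_y0 = 27.60 sin 41.1° = 18.14 m/s.
Time aloft: T = 2 v_y0 / g = 2 × 18.14 / 9.81 = 3.699 s.
Horizontal distance R = vₓ T = 20.80 × 3.699 = 76.93 m.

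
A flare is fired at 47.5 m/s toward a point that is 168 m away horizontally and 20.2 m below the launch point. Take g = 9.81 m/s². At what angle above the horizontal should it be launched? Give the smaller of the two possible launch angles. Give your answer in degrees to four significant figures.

15.22°

Trajectory: y = x tanθ − g x² (1 + tan²θ)/(2v₀²). With x = 168, y = −20.2, v₀ = 47.5, g = 9.81:
61.36 tan²θ − 168 tanθ + (41.16) = 0.
tanθ = [168 ± √(168² − 4 × 61.36 × (41.16))] / (2 × 61.36) = (168 ± 134.6) / 122.7, giving tanθ = 0.2720 or 2.466.
θ = 15.22° or 67.93°; the smaller is 15.22°.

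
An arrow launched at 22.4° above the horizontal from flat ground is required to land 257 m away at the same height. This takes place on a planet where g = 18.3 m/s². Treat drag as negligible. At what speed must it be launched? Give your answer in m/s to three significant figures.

81.7 m/s

From R = (v₀² / g) sin 2θ: v₀ = √(gR / sin 2θ).
v₀ = √(18.3 × 257 / sin 44.80°) = √(4703 / 0.7046) = √6674.5 = 81.70 m/s.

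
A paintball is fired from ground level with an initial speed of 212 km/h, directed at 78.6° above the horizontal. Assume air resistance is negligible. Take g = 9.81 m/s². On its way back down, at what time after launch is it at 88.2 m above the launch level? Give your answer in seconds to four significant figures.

Convert: 212 km/h = 212/3.6 = 58.89 m/s.
Horizontal component vₓ = 58.89 cos 78.6° = 11.64 m/s; vertical v_y0 = 58.89 sin 78.6° = 57.73 m/s.
Height y(t) = 57.73 t − 4.905 t² = 88.2 gives 4.905 t² − 57.73 t + 88.2 = 0.
t = [57.73 ± √(57.73² − 2·9.81·88.2)] / 9.81 = (57.73 ± 40.02) / 9.81, so t = 1.805 s or t = 9.964 s.
The descending-branch root is 9.964 s.

9.964 s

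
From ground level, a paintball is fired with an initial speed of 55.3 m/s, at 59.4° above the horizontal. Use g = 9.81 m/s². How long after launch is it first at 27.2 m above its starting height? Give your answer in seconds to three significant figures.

Resolve: vₓ = 55.30 cos 59.4° = 28.15 m/s and v_y0 = 55.30 sin 59.4° = 47.60 m/s.
Set y = v_y0 t − ½ g t² = 27.2: 4.905 t² − 47.60 t + 27.2 = 0.
t = [47.60 ± √(47.60² − 2·9.81·27.2)] / 9.81 = (47.60 ± 41.62) / 9.81, so t = 0.6098 s or t = 9.094 s.
The first (ascending) time is 0.6098 s.

0.610 s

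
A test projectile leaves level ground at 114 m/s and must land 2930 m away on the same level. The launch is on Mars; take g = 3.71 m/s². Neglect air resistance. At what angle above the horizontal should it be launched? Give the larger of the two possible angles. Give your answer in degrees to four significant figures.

61.62°

From R = (v₀²/g) sin 2θ: sin 2θ = 3.71 × 2930 / 12996 = 0.8364.
2θ = 56.77° or 180° − 56.77° = 123.2°, so θ = 28.38° or 61.62°.
The larger angle is 61.62°.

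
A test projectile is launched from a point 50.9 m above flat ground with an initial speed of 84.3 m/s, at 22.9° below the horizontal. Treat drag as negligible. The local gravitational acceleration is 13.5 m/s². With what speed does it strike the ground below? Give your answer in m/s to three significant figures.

92.1 m/s

Resolve: vₓ = 84.30 cos 22.9° = 77.66 m/s and v_y0 = −32.80 m/s (downward).
Vertical motion (up positive, ground at y = 0): 6.750 t² − (−32.80) t − 50.9 = 0, so t = (−32.80 + √(32.80² + 2·13.5·50.9)) / 13.5 = (−32.80 + 49.50) / 13.5 = 1.237 s.
Vertical velocity at impact: v_y = v_y0 − g t = −32.80 − 13.5 × 1.237 = −49.50 m/s.
Speed: |v| = √(vₓ² + v_y²) = √(77.66² + 49.50²) = 92.09 m/s.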